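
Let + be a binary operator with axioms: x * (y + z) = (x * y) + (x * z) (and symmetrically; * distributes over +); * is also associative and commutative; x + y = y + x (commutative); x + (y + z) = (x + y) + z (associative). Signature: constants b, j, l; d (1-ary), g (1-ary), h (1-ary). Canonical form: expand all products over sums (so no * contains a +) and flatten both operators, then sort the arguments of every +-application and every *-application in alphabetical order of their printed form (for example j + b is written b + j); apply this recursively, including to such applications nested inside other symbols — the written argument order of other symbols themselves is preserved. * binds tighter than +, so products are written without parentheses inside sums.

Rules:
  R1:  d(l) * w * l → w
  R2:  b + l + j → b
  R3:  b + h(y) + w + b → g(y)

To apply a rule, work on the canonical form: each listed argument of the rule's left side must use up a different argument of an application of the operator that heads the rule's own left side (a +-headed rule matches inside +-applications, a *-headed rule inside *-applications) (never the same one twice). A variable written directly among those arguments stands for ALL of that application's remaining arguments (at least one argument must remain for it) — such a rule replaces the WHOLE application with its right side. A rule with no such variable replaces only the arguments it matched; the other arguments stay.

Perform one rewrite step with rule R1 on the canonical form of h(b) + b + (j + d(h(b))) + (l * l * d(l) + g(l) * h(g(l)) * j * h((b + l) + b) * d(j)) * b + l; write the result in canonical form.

Canonical form:  b + b * d(j) * g(l) * h(b + b + l) * h(g(l)) * j + b * d(l) * l * l + d(h(b)) + h(b) + j + l
Match R1:  consume d(l), l;  w := b * l
The extension variable absorbs all remaining arguments, so the whole application is rewritten.
Result:  b + b * d(j) * g(l) * h(b + b + l) * h(g(l)) * j + b * l + d(h(b)) + h(b) + j + l

Answer: b + b * d(j) * g(l) * h(b + b + l) * h(g(l)) * j + b * l + d(h(b)) + h(b) + j + l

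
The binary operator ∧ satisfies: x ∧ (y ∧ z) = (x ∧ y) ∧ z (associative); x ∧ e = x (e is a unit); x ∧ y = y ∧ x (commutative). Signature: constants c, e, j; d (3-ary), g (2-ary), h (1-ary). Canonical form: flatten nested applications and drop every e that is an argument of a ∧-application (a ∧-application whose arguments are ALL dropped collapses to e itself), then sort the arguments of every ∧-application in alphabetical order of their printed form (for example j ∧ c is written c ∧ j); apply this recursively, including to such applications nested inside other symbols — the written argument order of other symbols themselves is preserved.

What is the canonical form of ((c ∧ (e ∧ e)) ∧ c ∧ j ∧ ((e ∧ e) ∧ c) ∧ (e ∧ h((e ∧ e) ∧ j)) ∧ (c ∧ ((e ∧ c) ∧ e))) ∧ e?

Un-nest:  c ∧ e ∧ e ∧ c ∧ j ∧ e ∧ e ∧ c ∧ e ∧ h((e ∧ e) ∧ j) ∧ c ∧ e ∧ c ∧ e ∧ e
Canonicalize subterm:  h((e ∧ e) ∧ j)  →  h(j)
Unit:  drop e (×8)
Order the arguments:  c ∧ c ∧ c ∧ c ∧ c ∧ h(j) ∧ j

Answer: c ∧ c ∧ c ∧ c ∧ c ∧ h(j) ∧ j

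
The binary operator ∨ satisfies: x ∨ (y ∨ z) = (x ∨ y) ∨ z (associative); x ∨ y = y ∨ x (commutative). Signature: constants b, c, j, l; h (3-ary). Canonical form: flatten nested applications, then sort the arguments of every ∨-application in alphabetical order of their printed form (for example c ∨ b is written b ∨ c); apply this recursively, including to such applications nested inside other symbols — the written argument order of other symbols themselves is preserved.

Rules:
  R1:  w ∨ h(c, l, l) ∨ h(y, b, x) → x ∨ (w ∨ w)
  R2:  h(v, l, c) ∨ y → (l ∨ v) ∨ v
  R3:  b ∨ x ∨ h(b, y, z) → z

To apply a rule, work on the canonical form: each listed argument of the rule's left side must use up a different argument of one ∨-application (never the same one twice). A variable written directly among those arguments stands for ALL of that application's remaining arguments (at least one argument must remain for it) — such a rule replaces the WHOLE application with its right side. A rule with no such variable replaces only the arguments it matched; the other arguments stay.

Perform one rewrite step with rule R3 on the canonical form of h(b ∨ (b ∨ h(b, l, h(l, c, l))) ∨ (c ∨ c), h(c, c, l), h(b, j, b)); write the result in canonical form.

Answer: h(h(l, c, l), h(c, c, l), h(b, j, b))

Derivation:
Canonical form:  h(b ∨ b ∨ c ∨ c ∨ h(b, l, h(l, c, l)), h(c, c, l), h(b, j, b))
Match R3:  consume b, h(b, l, h(l, c, l));  x := b ∨ c ∨ c, y := l, z := h(l, c, l)
The extension variable absorbs all remaining arguments, so the whole application is rewritten.
Giving:  h(h(l, c, l), h(c, c, l), h(b, j, b))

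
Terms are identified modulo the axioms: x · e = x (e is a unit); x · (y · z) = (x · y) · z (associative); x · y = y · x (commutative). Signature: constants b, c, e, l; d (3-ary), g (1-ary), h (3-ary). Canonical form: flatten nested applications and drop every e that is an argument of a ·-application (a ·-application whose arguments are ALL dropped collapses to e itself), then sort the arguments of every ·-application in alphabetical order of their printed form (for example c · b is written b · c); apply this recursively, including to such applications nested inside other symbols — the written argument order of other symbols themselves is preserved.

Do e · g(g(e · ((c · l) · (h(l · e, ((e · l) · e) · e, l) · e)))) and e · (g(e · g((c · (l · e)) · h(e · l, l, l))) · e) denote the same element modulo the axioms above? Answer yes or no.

Answer: yes — both canonical forms are g(g(c · h(l, l, l) · l))

Derivation:
Left:  e · g(g(e · ((c · l) · (h(l · e, ((e · l) · e) · e, l) · e))))
  Inside:  g(g(e · ((c · l) · (h(l · e, ((e · l) · e) · e, l) · e))))  →  g(g(c · h(l, l, l) · l))
  Unit:  drop e
  Sort arguments:  g(g(c · h(l, l, l) · l))
Right:  e · (g(e · g((c · (l · e)) · h(e · l, l, l))) · e)
  Merge nested applications:  e · g(e · g((c · (l · e)) · h(e · l, l, l))) · e
  Inside:  g(e · g((c · (l · e)) · h(e · l, l, l)))  →  g(g(c · h(l, l, l) · l))
  Unit:  drop e (×2)
  Sort arguments:  g(g(c · h(l, l, l) · l))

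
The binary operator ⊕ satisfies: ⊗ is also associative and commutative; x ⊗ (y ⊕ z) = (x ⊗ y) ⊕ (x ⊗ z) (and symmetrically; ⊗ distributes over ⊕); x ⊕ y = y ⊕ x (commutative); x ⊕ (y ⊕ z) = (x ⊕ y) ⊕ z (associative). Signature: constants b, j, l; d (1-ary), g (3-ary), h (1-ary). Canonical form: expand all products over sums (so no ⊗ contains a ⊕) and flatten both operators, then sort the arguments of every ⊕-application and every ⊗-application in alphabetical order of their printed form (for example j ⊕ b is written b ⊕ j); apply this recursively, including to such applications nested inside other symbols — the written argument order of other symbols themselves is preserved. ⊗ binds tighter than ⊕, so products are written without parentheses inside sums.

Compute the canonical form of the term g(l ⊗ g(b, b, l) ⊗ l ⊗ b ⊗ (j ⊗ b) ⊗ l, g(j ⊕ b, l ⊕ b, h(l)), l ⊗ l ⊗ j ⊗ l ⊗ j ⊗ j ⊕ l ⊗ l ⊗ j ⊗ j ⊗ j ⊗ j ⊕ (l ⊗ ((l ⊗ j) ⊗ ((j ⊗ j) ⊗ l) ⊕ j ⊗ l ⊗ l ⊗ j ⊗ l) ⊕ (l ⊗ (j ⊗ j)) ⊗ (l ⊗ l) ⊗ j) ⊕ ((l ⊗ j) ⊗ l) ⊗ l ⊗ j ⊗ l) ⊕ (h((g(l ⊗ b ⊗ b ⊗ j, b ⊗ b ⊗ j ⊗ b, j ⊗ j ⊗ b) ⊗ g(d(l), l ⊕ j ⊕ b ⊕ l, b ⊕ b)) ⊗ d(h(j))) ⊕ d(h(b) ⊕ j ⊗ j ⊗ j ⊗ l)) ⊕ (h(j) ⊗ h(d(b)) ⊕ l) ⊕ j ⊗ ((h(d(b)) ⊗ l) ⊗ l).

Answer: d(h(b) ⊕ j ⊗ j ⊗ j ⊗ l) ⊕ g(b ⊗ b ⊗ g(b, b, l) ⊗ j ⊗ l ⊗ l ⊗ l, g(b ⊕ j, b ⊕ l, h(l)), j ⊗ j ⊗ j ⊗ j ⊗ l ⊗ l ⊕ j ⊗ j ⊗ j ⊗ l ⊗ l ⊗ l ⊕ j ⊗ j ⊗ j ⊗ l ⊗ l ⊗ l ⊕ j ⊗ j ⊗ j ⊗ l ⊗ l ⊗ l ⊕ j ⊗ j ⊗ l ⊗ l ⊗ l ⊗ l ⊕ j ⊗ j ⊗ l ⊗ l ⊗ l ⊗ l) ⊕ h(d(b)) ⊗ h(j) ⊕ h(d(b)) ⊗ j ⊗ l ⊗ l ⊕ h(d(h(j)) ⊗ g(b ⊗ b ⊗ j ⊗ l, b ⊗ b ⊗ b ⊗ j, b ⊗ j ⊗ j) ⊗ g(d(l), b ⊕ j ⊕ l ⊕ l, b ⊕ b)) ⊕ l

Derivation:
Expand:  g(b ⊗ b ⊗ g(b, b, l) ⊗ j ⊗ l ⊗ l ⊗ l, g(b ⊕ j, b ⊕ l, h(l)), j ⊗ j ⊗ j ⊗ j ⊗ l ⊗ l ⊕ j ⊗ j ⊗ j ⊗ l ⊗ l ⊗ l ⊕ j ⊗ j ⊗ j ⊗ l ⊗ l ⊗ l ⊕ j ⊗ j ⊗ j ⊗ l ⊗ l ⊗ l ⊕ j ⊗ j ⊗ l ⊗ l ⊗ l ⊗ l ⊕ j ⊗ j ⊗ l ⊗ l ⊗ l ⊗ l) ⊕ h(d(h(j)) ⊗ g(b ⊗ b ⊗ j ⊗ l, b ⊗ b ⊗ b ⊗ j, b ⊗ j ⊗ j) ⊗ g(d(l), b ⊕ j ⊕ l ⊕ l, b ⊕ b)) ⊕ d(h(b) ⊕ j ⊗ j ⊗ j ⊗ l) ⊕ h(d(b)) ⊗ h(j) ⊕ l ⊕ h(d(b)) ⊗ j ⊗ l ⊗ l
Order the arguments:  d(h(b) ⊕ j ⊗ j ⊗ j ⊗ l) ⊕ g(b ⊗ b ⊗ g(b, b, l) ⊗ j ⊗ l ⊗ l ⊗ l, g(b ⊕ j, b ⊕ l, h(l)), j ⊗ j ⊗ j ⊗ j ⊗ l ⊗ l ⊕ j ⊗ j ⊗ j ⊗ l ⊗ l ⊗ l ⊕ j ⊗ j ⊗ j ⊗ l ⊗ l ⊗ l ⊕ j ⊗ j ⊗ j ⊗ l ⊗ l ⊗ l ⊕ j ⊗ j ⊗ l ⊗ l ⊗ l ⊗ l ⊕ j ⊗ j ⊗ l ⊗ l ⊗ l ⊗ l) ⊕ h(d(b)) ⊗ h(j) ⊕ h(d(b)) ⊗ j ⊗ l ⊗ l ⊕ h(d(h(j)) ⊗ g(b ⊗ b ⊗ j ⊗ l, b ⊗ b ⊗ b ⊗ j, b ⊗ j ⊗ j) ⊗ g(d(l), b ⊕ j ⊕ l ⊕ l, b ⊕ b)) ⊕ l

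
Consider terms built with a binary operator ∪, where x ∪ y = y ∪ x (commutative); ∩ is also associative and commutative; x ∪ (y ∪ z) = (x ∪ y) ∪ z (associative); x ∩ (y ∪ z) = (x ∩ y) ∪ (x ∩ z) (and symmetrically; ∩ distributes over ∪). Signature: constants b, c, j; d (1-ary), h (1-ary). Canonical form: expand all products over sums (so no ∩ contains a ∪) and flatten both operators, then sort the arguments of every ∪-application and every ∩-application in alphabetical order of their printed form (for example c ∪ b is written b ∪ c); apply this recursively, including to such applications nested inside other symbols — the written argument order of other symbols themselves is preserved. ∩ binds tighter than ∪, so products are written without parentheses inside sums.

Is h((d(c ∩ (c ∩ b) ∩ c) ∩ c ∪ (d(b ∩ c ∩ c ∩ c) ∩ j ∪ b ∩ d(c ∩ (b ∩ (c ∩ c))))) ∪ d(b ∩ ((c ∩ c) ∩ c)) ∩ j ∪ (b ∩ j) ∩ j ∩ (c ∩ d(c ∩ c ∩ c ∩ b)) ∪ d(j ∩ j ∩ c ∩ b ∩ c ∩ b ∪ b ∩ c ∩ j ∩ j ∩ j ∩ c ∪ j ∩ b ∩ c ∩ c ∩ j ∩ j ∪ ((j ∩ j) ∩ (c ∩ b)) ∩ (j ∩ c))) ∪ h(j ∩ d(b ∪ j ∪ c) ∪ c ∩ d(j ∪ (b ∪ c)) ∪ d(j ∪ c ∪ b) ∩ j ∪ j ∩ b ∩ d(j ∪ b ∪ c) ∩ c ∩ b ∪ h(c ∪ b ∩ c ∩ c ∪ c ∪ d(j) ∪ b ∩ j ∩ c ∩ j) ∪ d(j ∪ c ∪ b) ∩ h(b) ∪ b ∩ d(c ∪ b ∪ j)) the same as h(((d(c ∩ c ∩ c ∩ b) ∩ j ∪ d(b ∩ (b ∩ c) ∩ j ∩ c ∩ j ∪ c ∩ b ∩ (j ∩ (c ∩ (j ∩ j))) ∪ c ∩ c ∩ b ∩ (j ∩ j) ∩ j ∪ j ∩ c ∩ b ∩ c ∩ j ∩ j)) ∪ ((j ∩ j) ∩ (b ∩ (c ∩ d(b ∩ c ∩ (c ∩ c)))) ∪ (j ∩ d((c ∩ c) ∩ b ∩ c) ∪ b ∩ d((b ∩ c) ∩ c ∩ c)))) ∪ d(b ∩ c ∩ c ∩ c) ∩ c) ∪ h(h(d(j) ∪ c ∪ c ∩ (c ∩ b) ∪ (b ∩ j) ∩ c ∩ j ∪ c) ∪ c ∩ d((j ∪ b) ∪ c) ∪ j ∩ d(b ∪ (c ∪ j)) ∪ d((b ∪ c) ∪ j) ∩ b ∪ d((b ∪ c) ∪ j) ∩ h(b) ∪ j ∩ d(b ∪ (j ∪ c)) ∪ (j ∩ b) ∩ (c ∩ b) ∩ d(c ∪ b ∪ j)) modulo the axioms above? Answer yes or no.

Answer: yes — both canonical forms are h(b ∩ b ∩ c ∩ d(b ∪ c ∪ j) ∩ j ∪ b ∩ d(b ∪ c ∪ j) ∪ c ∩ d(b ∪ c ∪ j) ∪ d(b ∪ c ∪ j) ∩ h(b) ∪ d(b ∪ c ∪ j) ∩ j ∪ d(b ∪ c ∪ j) ∩ j ∪ h(b ∩ c ∩ c ∪ b ∩ c ∩ j ∩ j ∪ c ∪ c ∪ d(j))) ∪ h(b ∩ c ∩ d(b ∩ c ∩ c ∩ c) ∩ j ∩ j ∪ b ∩ d(b ∩ c ∩ c ∩ c) ∪ c ∩ d(b ∩ c ∩ c ∩ c) ∪ d(b ∩ b ∩ c ∩ c ∩ j ∩ j ∪ b ∩ c ∩ c ∩ j ∩ j ∩ j ∪ b ∩ c ∩ c ∩ j ∩ j ∩ j ∪ b ∩ c ∩ c ∩ j ∩ j ∩ j) ∪ d(b ∩ c ∩ c ∩ c) ∩ j ∪ d(b ∩ c ∩ c ∩ c) ∩ j)

Derivation:
Left:  h((d(c ∩ (c ∩ b) ∩ c) ∩ c ∪ (d(b ∩ c ∩ c ∩ c) ∩ j ∪ b ∩ d(c ∩ (b ∩ (c ∩ c))))) ∪ d(b ∩ ((c ∩ c) ∩ c)) ∩ j ∪ (b ∩ j) ∩ j ∩ (c ∩ d(c ∩ c ∩ c ∩ b)) ∪ d(j ∩ j ∩ c ∩ b ∩ c ∩ b ∪ b ∩ c ∩ j ∩ j ∩ j ∩ c ∪ j ∩ b ∩ c ∩ c ∩ j ∩ j ∪ ((j ∩ j) ∩ (c ∩ b)) ∩ (j ∩ c))) ∪ h(j ∩ d(b ∪ j ∪ c) ∪ c ∩ d(j ∪ (b ∪ c)) ∪ d(j ∪ c ∪ b) ∩ j ∪ j ∩ b ∩ d(j ∪ b ∪ c) ∩ c ∩ b ∪ h(c ∪ b ∩ c ∩ c ∪ c ∪ d(j) ∪ b ∩ j ∩ c ∩ j) ∪ d(j ∪ c ∪ b) ∩ h(b) ∪ b ∩ d(c ∪ b ∪ j))
  Un-nest:  h(b ∩ c ∩ d(b ∩ c ∩ c ∩ c) ∩ j ∩ j ∪ b ∩ d(b ∩ c ∩ c ∩ c) ∪ c ∩ d(b ∩ c ∩ c ∩ c) ∪ d(b ∩ b ∩ c ∩ c ∩ j ∩ j ∪ b ∩ c ∩ c ∩ j ∩ j ∩ j ∪ b ∩ c ∩ c ∩ j ∩ j ∩ j ∪ b ∩ c ∩ c ∩ j ∩ j ∩ j) ∪ d(b ∩ c ∩ c ∩ c) ∩ j ∪ d(b ∩ c ∩ c ∩ c) ∩ j) ∪ h(b ∩ b ∩ c ∩ d(b ∪ c ∪ j) ∩ j ∪ b ∩ d(b ∪ c ∪ j) ∪ c ∩ d(b ∪ c ∪ j) ∪ d(b ∪ c ∪ j) ∩ h(b) ∪ d(b ∪ c ∪ j) ∩ j ∪ d(b ∪ c ∪ j) ∩ j ∪ h(b ∩ c ∩ c ∪ b ∩ c ∩ j ∩ j ∪ c ∪ c ∪ d(j)))
  Sort arguments:  h(b ∩ b ∩ c ∩ d(b ∪ c ∪ j) ∩ j ∪ b ∩ d(b ∪ c ∪ j) ∪ c ∩ d(b ∪ c ∪ j) ∪ d(b ∪ c ∪ j) ∩ h(b) ∪ d(b ∪ c ∪ j) ∩ j ∪ d(b ∪ c ∪ j) ∩ j ∪ h(b ∩ c ∩ c ∪ b ∩ c ∩ j ∩ j ∪ c ∪ c ∪ d(j))) ∪ h(b ∩ c ∩ d(b ∩ c ∩ c ∩ c) ∩ j ∩ j ∪ b ∩ d(b ∩ c ∩ c ∩ c) ∪ c ∩ d(b ∩ c ∩ c ∩ c) ∪ d(b ∩ b ∩ c ∩ c ∩ j ∩ j ∪ b ∩ c ∩ c ∩ j ∩ j ∩ j ∪ b ∩ c ∩ c ∩ j ∩ j ∩ j ∪ b ∩ c ∩ c ∩ j ∩ j ∩ j) ∪ d(b ∩ c ∩ c ∩ c) ∩ j ∪ d(b ∩ c ∩ c ∩ c) ∩ j)
Right:  h(((d(c ∩ c ∩ c ∩ b) ∩ j ∪ d(b ∩ (b ∩ c) ∩ j ∩ c ∩ j ∪ c ∩ b ∩ (j ∩ (c ∩ (j ∩ j))) ∪ c ∩ c ∩ b ∩ (j ∩ j) ∩ j ∪ j ∩ c ∩ b ∩ c ∩ j ∩ j)) ∪ ((j ∩ j) ∩ (b ∩ (c ∩ d(b ∩ c ∩ (c ∩ c)))) ∪ (j ∩ d((c ∩ c) ∩ b ∩ c) ∪ b ∩ d((b ∩ c) ∩ c ∩ c)))) ∪ d(b ∩ c ∩ c ∩ c) ∩ c) ∪ h(h(d(j) ∪ c ∪ c ∩ (c ∩ b) ∪ (b ∩ j) ∩ c ∩ j ∪ c) ∪ c ∩ d((j ∪ b) ∪ c) ∪ j ∩ d(b ∪ (c ∪ j)) ∪ d((b ∪ c) ∪ j) ∩ b ∪ d((b ∪ c) ∪ j) ∩ h(b) ∪ j ∩ d(b ∪ (j ∪ c)) ∪ (j ∩ b) ∩ (c ∩ b) ∩ d(c ∪ b ∪ j))
  Merge nested applications:  h(b ∩ c ∩ d(b ∩ c ∩ c ∩ c) ∩ j ∩ j ∪ b ∩ d(b ∩ c ∩ c ∩ c) ∪ c ∩ d(b ∩ c ∩ c ∩ c) ∪ d(b ∩ b ∩ c ∩ c ∩ j ∩ j ∪ b ∩ c ∩ c ∩ j ∩ j ∩ j ∪ b ∩ c ∩ c ∩ j ∩ j ∩ j ∪ b ∩ c ∩ c ∩ j ∩ j ∩ j) ∪ d(b ∩ c ∩ c ∩ c) ∩ j ∪ d(b ∩ c ∩ c ∩ c) ∩ j) ∪ h(b ∩ b ∩ c ∩ d(b ∪ c ∪ j) ∩ j ∪ b ∩ d(b ∪ c ∪ j) ∪ c ∩ d(b ∪ c ∪ j) ∪ d(b ∪ c ∪ j) ∩ h(b) ∪ d(b ∪ c ∪ j) ∩ j ∪ d(b ∪ c ∪ j) ∩ j ∪ h(b ∩ c ∩ c ∪ b ∩ c ∩ j ∩ j ∪ c ∪ c ∪ d(j)))
  Sort:  h(b ∩ b ∩ c ∩ d(b ∪ c ∪ j) ∩ j ∪ b ∩ d(b ∪ c ∪ j) ∪ c ∩ d(b ∪ c ∪ j) ∪ d(b ∪ c ∪ j) ∩ h(b) ∪ d(b ∪ c ∪ j) ∩ j ∪ d(b ∪ c ∪ j) ∩ j ∪ h(b ∩ c ∩ c ∪ b ∩ c ∩ j ∩ j ∪ c ∪ c ∪ d(j))) ∪ h(b ∩ c ∩ d(b ∩ c ∩ c ∩ c) ∩ j ∩ j ∪ b ∩ d(b ∩ c ∩ c ∩ c) ∪ c ∩ d(b ∩ c ∩ c ∩ c) ∪ d(b ∩ b ∩ c ∩ c ∩ j ∩ j ∪ b ∩ c ∩ c ∩ j ∩ j ∩ j ∪ b ∩ c ∩ c ∩ j ∩ j ∩ j ∪ b ∩ c ∩ c ∩ j ∩ j ∩ j) ∪ d(b ∩ c ∩ c ∩ c) ∩ j ∪ d(b ∩ c ∩ c ∩ c) ∩ j)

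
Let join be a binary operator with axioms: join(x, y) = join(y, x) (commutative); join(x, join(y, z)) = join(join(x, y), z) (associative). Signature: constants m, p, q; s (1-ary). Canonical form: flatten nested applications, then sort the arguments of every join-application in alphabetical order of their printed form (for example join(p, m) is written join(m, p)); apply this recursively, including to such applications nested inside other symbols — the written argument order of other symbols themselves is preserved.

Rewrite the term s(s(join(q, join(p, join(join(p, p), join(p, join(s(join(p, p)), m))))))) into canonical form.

Work inside:  join(q, join(p, join(join(p, p), join(p, join(s(join(p, p)), m)))))
Un-nest:  join(q, p, p, p, p, s(join(p, p)), m)
Sort:  join(m, p, p, p, p, q, s(join(p, p)))
Reassemble:  s(s(join(m, p, p, p, p, q, s(join(p, p)))))

Answer: s(s(join(m, p, p, p, p, q, s(join(p, p)))))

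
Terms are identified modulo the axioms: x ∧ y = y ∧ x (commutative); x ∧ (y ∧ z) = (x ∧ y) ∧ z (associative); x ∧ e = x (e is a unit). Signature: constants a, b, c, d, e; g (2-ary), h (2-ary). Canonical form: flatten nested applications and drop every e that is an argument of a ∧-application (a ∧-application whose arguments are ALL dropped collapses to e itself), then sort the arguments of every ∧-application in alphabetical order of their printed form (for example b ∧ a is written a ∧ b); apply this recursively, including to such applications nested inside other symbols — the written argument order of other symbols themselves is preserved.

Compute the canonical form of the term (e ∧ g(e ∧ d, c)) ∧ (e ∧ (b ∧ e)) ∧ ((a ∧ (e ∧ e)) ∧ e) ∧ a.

Un-nest:  e ∧ g(e ∧ d, c) ∧ e ∧ b ∧ e ∧ a ∧ e ∧ e ∧ e ∧ a
Canonicalize subterm:  g(e ∧ d, c)  →  g(d, c)
Unit:  drop e (×6)
Order the arguments:  a ∧ a ∧ b ∧ g(d, c)

Answer: a ∧ a ∧ b ∧ g(d, c)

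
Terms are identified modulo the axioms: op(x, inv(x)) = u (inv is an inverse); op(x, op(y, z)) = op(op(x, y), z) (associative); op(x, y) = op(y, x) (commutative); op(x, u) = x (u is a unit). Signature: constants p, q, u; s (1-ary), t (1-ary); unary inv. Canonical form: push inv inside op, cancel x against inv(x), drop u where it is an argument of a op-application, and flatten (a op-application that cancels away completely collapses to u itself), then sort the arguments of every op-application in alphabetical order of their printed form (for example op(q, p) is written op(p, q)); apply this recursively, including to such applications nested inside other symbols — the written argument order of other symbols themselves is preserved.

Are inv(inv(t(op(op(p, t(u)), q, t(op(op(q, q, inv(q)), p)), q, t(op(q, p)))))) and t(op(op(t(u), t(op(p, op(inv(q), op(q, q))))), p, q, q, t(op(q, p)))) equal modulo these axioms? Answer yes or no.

Answer: yes — both canonical forms are t(op(p, q, q, t(op(p, q)), t(op(p, q)), t(u)))

Derivation:
Left:  inv(inv(t(op(op(p, t(u)), q, t(op(op(q, q, inv(q)), p)), q, t(op(q, p))))))
  Push inv inside:  distribute inv over op and collapse double inv
  Combine occurrences:  t(op(p, q, q, t(op(p, q)), t(op(p, q)), t(u)))
Right:  t(op(op(t(u), t(op(p, op(inv(q), op(q, q))))), p, q, q, t(op(q, p))))
  Work inside:  op(op(t(u), t(op(p, op(inv(q), op(q, q))))), p, q, q, t(op(q, p)))
  Collect terms:  op(t(u), t(op(p, q)), t(op(p, q)), p, q, q)
  Order the arguments:  op(p, q, q, t(op(p, q)), t(op(p, q)), t(u))
  Rebuild:  t(op(p, q, q, t(op(p, q)), t(op(p, q)), t(u)))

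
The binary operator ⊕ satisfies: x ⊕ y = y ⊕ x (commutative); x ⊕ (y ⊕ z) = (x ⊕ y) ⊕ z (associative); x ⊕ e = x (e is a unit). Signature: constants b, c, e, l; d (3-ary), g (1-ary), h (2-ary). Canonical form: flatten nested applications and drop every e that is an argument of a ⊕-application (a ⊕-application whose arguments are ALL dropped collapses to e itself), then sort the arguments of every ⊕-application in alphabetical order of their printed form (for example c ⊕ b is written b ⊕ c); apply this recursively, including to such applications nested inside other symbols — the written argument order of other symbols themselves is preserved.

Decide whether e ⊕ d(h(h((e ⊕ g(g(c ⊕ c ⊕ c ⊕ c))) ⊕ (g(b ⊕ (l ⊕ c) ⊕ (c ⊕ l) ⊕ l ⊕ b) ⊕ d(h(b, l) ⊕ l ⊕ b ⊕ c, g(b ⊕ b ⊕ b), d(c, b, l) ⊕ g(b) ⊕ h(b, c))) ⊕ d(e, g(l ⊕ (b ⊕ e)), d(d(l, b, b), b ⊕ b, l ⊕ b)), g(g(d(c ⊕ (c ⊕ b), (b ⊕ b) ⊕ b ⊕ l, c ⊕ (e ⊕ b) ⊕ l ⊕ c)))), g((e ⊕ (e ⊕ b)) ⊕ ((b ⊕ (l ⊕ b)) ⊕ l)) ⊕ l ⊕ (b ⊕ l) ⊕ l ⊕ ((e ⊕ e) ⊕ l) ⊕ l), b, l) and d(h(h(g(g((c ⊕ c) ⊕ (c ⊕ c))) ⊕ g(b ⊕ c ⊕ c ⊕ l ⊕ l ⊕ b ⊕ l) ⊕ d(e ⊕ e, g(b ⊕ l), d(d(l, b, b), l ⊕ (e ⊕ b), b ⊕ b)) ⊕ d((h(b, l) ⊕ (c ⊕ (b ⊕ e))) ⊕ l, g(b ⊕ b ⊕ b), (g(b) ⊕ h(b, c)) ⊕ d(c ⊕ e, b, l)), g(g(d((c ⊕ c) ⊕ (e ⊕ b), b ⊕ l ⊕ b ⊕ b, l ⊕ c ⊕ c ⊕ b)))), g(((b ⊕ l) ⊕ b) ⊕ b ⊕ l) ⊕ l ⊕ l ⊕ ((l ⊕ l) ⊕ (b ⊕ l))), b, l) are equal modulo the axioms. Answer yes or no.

Left:  e ⊕ d(h(h((e ⊕ g(g(c ⊕ c ⊕ c ⊕ c))) ⊕ (g(b ⊕ (l ⊕ c) ⊕ (c ⊕ l) ⊕ l ⊕ b) ⊕ d(h(b, l) ⊕ l ⊕ b ⊕ c, g(b ⊕ b ⊕ b), d(c, b, l) ⊕ g(b) ⊕ h(b, c))) ⊕ d(e, g(l ⊕ (b ⊕ e)), d(d(l, b, b), b ⊕ b, l ⊕ b)), g(g(d(c ⊕ (c ⊕ b), (b ⊕ b) ⊕ b ⊕ l, c ⊕ (e ⊕ b) ⊕ l ⊕ c)))), g((e ⊕ (e ⊕ b)) ⊕ ((b ⊕ (l ⊕ b)) ⊕ l)) ⊕ l ⊕ (b ⊕ l) ⊕ l ⊕ ((e ⊕ e) ⊕ l) ⊕ l), b, l)
  Simplify inside:  d(h(h((e ⊕ g(g(c ⊕ c ⊕ c ⊕ c))) ⊕ (g(b ⊕ (l ⊕ c) ⊕ (c ⊕ l) ⊕ l ⊕ b) ⊕ d(h(b, l) ⊕ l ⊕ b ⊕ c, g(b ⊕ b ⊕ b), d(c, b, l) ⊕ g(b) ⊕ h(b, c))) ⊕ d(e, g(l ⊕ (b ⊕ e)), d(d(l, b, b), b ⊕ b, l ⊕ b)), g(g(d(c ⊕ (c ⊕ b), (b ⊕ b) ⊕ b ⊕ l, c ⊕ (e ⊕ b) ⊕ l ⊕ c)))), g((e ⊕ (e ⊕ b)) ⊕ ((b ⊕ (l ⊕ b)) ⊕ l)) ⊕ l ⊕ (b ⊕ l) ⊕ l ⊕ ((e ⊕ e) ⊕ l) ⊕ l), b, l)  →  d(h(h(d(b ⊕ c ⊕ h(b, l) ⊕ l, g(b ⊕ b ⊕ b), d(c, b, l) ⊕ g(b) ⊕ h(b, c)) ⊕ d(e, g(b ⊕ l), d(d(l, b, b), b ⊕ b, b ⊕ l)) ⊕ g(b ⊕ b ⊕ c ⊕ c ⊕ l ⊕ l ⊕ l) ⊕ g(g(c ⊕ c ⊕ c ⊕ c)), g(g(d(b ⊕ c ⊕ c, b ⊕ b ⊕ b ⊕ l, b ⊕ c ⊕ c ⊕ l)))), b ⊕ g(b ⊕ b ⊕ b ⊕ l ⊕ l) ⊕ l ⊕ l ⊕ l ⊕ l ⊕ l), b, l)
  Units out:  drop e
  Order the arguments:  d(h(h(d(b ⊕ c ⊕ h(b, l) ⊕ l, g(b ⊕ b ⊕ b), d(c, b, l) ⊕ g(b) ⊕ h(b, c)) ⊕ d(e, g(b ⊕ l), d(d(l, b, b), b ⊕ b, b ⊕ l)) ⊕ g(b ⊕ b ⊕ c ⊕ c ⊕ l ⊕ l ⊕ l) ⊕ g(g(c ⊕ c ⊕ c ⊕ c)), g(g(d(b ⊕ c ⊕ c, b ⊕ b ⊕ b ⊕ l, b ⊕ c ⊕ c ⊕ l)))), b ⊕ g(b ⊕ b ⊕ b ⊕ l ⊕ l) ⊕ l ⊕ l ⊕ l ⊕ l ⊕ l), b, l)
Right:  d(h(h(g(g((c ⊕ c) ⊕ (c ⊕ c))) ⊕ g(b ⊕ c ⊕ c ⊕ l ⊕ l ⊕ b ⊕ l) ⊕ d(e ⊕ e, g(b ⊕ l), d(d(l, b, b), l ⊕ (e ⊕ b), b ⊕ b)) ⊕ d((h(b, l) ⊕ (c ⊕ (b ⊕ e))) ⊕ l, g(b ⊕ b ⊕ b), (g(b) ⊕ h(b, c)) ⊕ d(c ⊕ e, b, l)), g(g(d((c ⊕ c) ⊕ (e ⊕ b), b ⊕ l ⊕ b ⊕ b, l ⊕ c ⊕ c ⊕ b)))), g(((b ⊕ l) ⊕ b) ⊕ b ⊕ l) ⊕ l ⊕ l ⊕ ((l ⊕ l) ⊕ (b ⊕ l))), b, l)
  Descend into:  g(g((c ⊕ c) ⊕ (c ⊕ c))) ⊕ g(b ⊕ c ⊕ c ⊕ l ⊕ l ⊕ b ⊕ l) ⊕ d(e ⊕ e, g(b ⊕ l), d(d(l, b, b), l ⊕ (e ⊕ b), b ⊕ b)) ⊕ d((h(b, l) ⊕ (c ⊕ (b ⊕ e))) ⊕ l, g(b ⊕ b ⊕ b), (g(b) ⊕ h(b, c)) ⊕ d(c ⊕ e, b, l))
  Canonicalize subterm:  g(g((c ⊕ c) ⊕ (c ⊕ c)))  →  g(g(c ⊕ c ⊕ c ⊕ c))
  Canonicalize subterm:  g(b ⊕ c ⊕ c ⊕ l ⊕ l ⊕ b ⊕ l)  →  g(b ⊕ b ⊕ c ⊕ c ⊕ l ⊕ l ⊕ l)
  Canonicalize subterm:  d(e ⊕ e, g(b ⊕ l), d(d(l, b, b), l ⊕ (e ⊕ b), b ⊕ b))  →  d(e, g(b ⊕ l), d(d(l, b, b), b ⊕ l, b ⊕ b))
  Sort:  d(b ⊕ c ⊕ h(b, l) ⊕ l, g(b ⊕ b ⊕ b), d(c, b, l) ⊕ g(b) ⊕ h(b, c)) ⊕ d(e, g(b ⊕ l), d(d(l, b, b), b ⊕ l, b ⊕ b)) ⊕ g(b ⊕ b ⊕ c ⊕ c ⊕ l ⊕ l ⊕ l) ⊕ g(g(c ⊕ c ⊕ c ⊕ c))
  Put back:  d(h(h(d(b ⊕ c ⊕ h(b, l) ⊕ l, g(b ⊕ b ⊕ b), d(c, b, l) ⊕ g(b) ⊕ h(b, c)) ⊕ d(e, g(b ⊕ l), d(d(l, b, b), b ⊕ l, b ⊕ b)) ⊕ g(b ⊕ b ⊕ c ⊕ c ⊕ l ⊕ l ⊕ l) ⊕ g(g(c ⊕ c ⊕ c ⊕ c)), g(g(d(b ⊕ c ⊕ c, b ⊕ b ⊕ b ⊕ l, b ⊕ c ⊕ c ⊕ l)))), b ⊕ g(b ⊕ b ⊕ b ⊕ l ⊕ l) ⊕ l ⊕ l ⊕ l ⊕ l ⊕ l), b, l)

Answer: no — d(h(h(d(b ⊕ c ⊕ h(b, l) ⊕ l, g(b ⊕ b ⊕ b), d(c, b, l) ⊕ g(b) ⊕ h(b, c)) ⊕ d(e, g(b ⊕ l), d(d(l, b, b), b ⊕ b, b ⊕ l)) ⊕ g(b ⊕ b ⊕ c ⊕ c ⊕ l ⊕ l ⊕ l) ⊕ g(g(c ⊕ c ⊕ c ⊕ c)), g(g(d(b ⊕ c ⊕ c, b ⊕ b ⊕ b ⊕ l, b ⊕ c ⊕ c ⊕ l)))), b ⊕ g(b ⊕ b ⊕ b ⊕ l ⊕ l) ⊕ l ⊕ l ⊕ l ⊕ l ⊕ l), b, l) vs d(h(h(d(b ⊕ c ⊕ h(b, l) ⊕ l, g(b ⊕ b ⊕ b), d(c, b, l) ⊕ g(b) ⊕ h(b, c)) ⊕ d(e, g(b ⊕ l), d(d(l, b, b), b ⊕ l, b ⊕ b)) ⊕ g(b ⊕ b ⊕ c ⊕ c ⊕ l ⊕ l ⊕ l) ⊕ g(g(c ⊕ c ⊕ c ⊕ c)), g(g(d(b ⊕ c ⊕ c, b ⊕ b ⊕ b ⊕ l, b ⊕ c ⊕ c ⊕ l)))), b ⊕ g(b ⊕ b ⊕ b ⊕ l ⊕ l) ⊕ l ⊕ l ⊕ l ⊕ l ⊕ l), b, l)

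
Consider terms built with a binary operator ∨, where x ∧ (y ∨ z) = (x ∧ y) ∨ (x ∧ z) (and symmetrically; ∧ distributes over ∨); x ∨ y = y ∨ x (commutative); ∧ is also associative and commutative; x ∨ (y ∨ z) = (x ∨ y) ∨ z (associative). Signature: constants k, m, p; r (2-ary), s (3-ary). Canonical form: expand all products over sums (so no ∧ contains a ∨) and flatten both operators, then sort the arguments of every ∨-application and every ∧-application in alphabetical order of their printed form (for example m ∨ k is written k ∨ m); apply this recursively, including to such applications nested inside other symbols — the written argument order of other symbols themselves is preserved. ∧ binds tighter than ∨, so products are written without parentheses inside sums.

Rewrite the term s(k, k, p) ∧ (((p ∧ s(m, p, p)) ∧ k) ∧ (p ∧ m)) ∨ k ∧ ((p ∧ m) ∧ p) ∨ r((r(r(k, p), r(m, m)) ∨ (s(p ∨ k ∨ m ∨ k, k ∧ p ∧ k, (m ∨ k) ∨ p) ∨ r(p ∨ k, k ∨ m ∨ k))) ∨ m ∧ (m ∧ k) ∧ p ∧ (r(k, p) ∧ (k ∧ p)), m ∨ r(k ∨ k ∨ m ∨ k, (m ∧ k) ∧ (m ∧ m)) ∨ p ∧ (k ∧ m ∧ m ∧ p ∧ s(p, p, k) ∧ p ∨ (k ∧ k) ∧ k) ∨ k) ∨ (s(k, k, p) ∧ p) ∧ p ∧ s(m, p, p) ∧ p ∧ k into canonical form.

Answer: k ∧ m ∧ p ∧ p ∨ k ∧ m ∧ p ∧ p ∧ s(k, k, p) ∧ s(m, p, p) ∨ k ∧ p ∧ p ∧ p ∧ s(k, k, p) ∧ s(m, p, p) ∨ r(k ∧ k ∧ m ∧ m ∧ p ∧ p ∧ r(k, p) ∨ r(k ∨ p, k ∨ k ∨ m) ∨ r(r(k, p), r(m, m)) ∨ s(k ∨ k ∨ m ∨ p, k ∧ k ∧ p, k ∨ m ∨ p), k ∨ k ∧ k ∧ k ∧ p ∨ k ∧ m ∧ m ∧ p ∧ p ∧ p ∧ s(p, p, k) ∨ m ∨ r(k ∨ k ∨ k ∨ m, k ∧ m ∧ m ∧ m))

Derivation:
Expand products over sums:  k ∧ m ∧ p ∧ p ∧ s(k, k, p) ∧ s(m, p, p) ∨ k ∧ m ∧ p ∧ p ∨ r(k ∧ k ∧ m ∧ m ∧ p ∧ p ∧ r(k, p) ∨ r(k ∨ p, k ∨ k ∨ m) ∨ r(r(k, p), r(m, m)) ∨ s(k ∨ k ∨ m ∨ p, k ∧ k ∧ p, k ∨ m ∨ p), k ∨ k ∧ k ∧ k ∧ p ∨ k ∧ m ∧ m ∧ p ∧ p ∧ p ∧ s(p, p, k) ∨ m ∨ r(k ∨ k ∨ k ∨ m, k ∧ m ∧ m ∧ m)) ∨ k ∧ p ∧ p ∧ p ∧ s(k, k, p) ∧ s(m, p, p)
Sort arguments:  k ∧ m ∧ p ∧ p ∨ k ∧ m ∧ p ∧ p ∧ s(k, k, p) ∧ s(m, p, p) ∨ k ∧ p ∧ p ∧ p ∧ s(k, k, p) ∧ s(m, p, p) ∨ r(k ∧ k ∧ m ∧ m ∧ p ∧ p ∧ r(k, p) ∨ r(k ∨ p, k ∨ k ∨ m) ∨ r(r(k, p), r(m, m)) ∨ s(k ∨ k ∨ m ∨ p, k ∧ k ∧ p, k ∨ m ∨ p), k ∨ k ∧ k ∧ k ∧ p ∨ k ∧ m ∧ m ∧ p ∧ p ∧ p ∧ s(p, p, k) ∨ m ∨ r(k ∨ k ∨ k ∨ m, k ∧ m ∧ m ∧ m))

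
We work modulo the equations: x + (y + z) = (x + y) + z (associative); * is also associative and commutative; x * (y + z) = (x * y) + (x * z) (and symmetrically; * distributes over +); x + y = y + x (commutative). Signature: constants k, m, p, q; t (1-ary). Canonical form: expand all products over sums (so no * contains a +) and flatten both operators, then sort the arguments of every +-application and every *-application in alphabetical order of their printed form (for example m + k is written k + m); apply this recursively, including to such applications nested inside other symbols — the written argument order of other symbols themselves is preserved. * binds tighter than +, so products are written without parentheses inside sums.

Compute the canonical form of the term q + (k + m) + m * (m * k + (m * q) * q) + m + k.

Distribute:  q + k + m + k * m * m + m * m * q * q + m + k
Sort arguments:  k + k + k * m * m + m + m + m * m * q * q + q

Answer: k + k + k * m * m + m + m + m * m * q * q + q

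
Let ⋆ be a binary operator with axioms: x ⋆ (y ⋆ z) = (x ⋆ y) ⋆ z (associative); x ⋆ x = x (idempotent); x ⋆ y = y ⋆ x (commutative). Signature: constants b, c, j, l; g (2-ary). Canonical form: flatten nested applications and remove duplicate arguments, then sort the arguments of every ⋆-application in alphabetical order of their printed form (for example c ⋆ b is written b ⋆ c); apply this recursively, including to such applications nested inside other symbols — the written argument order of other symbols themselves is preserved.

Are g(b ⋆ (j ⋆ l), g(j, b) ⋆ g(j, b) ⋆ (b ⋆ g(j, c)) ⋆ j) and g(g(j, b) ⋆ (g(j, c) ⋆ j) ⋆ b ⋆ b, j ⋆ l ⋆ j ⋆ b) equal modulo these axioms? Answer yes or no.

Answer: no — g(b ⋆ j ⋆ l, b ⋆ g(j, b) ⋆ g(j, c) ⋆ j) vs g(b ⋆ g(j, b) ⋆ g(j, c) ⋆ j, b ⋆ j ⋆ l)

Derivation:
Left:  g(b ⋆ (j ⋆ l), g(j, b) ⋆ g(j, b) ⋆ (b ⋆ g(j, c)) ⋆ j)
  Work inside:  g(j, b) ⋆ g(j, b) ⋆ (b ⋆ g(j, c)) ⋆ j
  Un-nest:  g(j, b) ⋆ g(j, b) ⋆ b ⋆ g(j, c) ⋆ j
  Drop duplicates:  drop duplicate g(j, b)
  Sort arguments:  b ⋆ g(j, b) ⋆ g(j, c) ⋆ j
  Put back:  g(b ⋆ j ⋆ l, b ⋆ g(j, b) ⋆ g(j, c) ⋆ j)
Right:  g(g(j, b) ⋆ (g(j, c) ⋆ j) ⋆ b ⋆ b, j ⋆ l ⋆ j ⋆ b)
  Descend into:  g(j, b) ⋆ (g(j, c) ⋆ j) ⋆ b ⋆ b
  Flatten:  g(j, b) ⋆ g(j, c) ⋆ j ⋆ b ⋆ b
  Drop duplicates:  drop duplicate b
  Order the arguments:  b ⋆ g(j, b) ⋆ g(j, c) ⋆ j
  Put back:  g(b ⋆ g(j, b) ⋆ g(j, c) ⋆ j, b ⋆ j ⋆ l)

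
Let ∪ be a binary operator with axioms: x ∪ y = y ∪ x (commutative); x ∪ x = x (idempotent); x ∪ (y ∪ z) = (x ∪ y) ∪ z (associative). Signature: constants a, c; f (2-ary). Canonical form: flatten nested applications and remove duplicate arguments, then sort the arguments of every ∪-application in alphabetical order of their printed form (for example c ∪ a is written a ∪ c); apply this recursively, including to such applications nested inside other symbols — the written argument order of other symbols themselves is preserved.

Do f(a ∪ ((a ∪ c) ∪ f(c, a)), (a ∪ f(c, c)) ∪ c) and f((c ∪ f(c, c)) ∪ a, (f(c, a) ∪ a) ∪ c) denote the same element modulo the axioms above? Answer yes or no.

Left:  f(a ∪ ((a ∪ c) ∪ f(c, a)), (a ∪ f(c, c)) ∪ c)
  Focus inside:  a ∪ ((a ∪ c) ∪ f(c, a))
  Merge nested applications:  a ∪ a ∪ c ∪ f(c, a)
  Drop duplicates:  drop duplicate a
  Sort:  a ∪ c ∪ f(c, a)
  Reassemble:  f(a ∪ c ∪ f(c, a), a ∪ c ∪ f(c, c))
Right:  f((c ∪ f(c, c)) ∪ a, (f(c, a) ∪ a) ∪ c)
  Descend into:  (f(c, a) ∪ a) ∪ c
  Un-nest:  f(c, a) ∪ a ∪ c
  Order the arguments:  a ∪ c ∪ f(c, a)
  Rebuild:  f(a ∪ c ∪ f(c, c), a ∪ c ∪ f(c, a))

Answer: no — f(a ∪ c ∪ f(c, a), a ∪ c ∪ f(c, c)) vs f(a ∪ c ∪ f(c, c), a ∪ c ∪ f(c, a))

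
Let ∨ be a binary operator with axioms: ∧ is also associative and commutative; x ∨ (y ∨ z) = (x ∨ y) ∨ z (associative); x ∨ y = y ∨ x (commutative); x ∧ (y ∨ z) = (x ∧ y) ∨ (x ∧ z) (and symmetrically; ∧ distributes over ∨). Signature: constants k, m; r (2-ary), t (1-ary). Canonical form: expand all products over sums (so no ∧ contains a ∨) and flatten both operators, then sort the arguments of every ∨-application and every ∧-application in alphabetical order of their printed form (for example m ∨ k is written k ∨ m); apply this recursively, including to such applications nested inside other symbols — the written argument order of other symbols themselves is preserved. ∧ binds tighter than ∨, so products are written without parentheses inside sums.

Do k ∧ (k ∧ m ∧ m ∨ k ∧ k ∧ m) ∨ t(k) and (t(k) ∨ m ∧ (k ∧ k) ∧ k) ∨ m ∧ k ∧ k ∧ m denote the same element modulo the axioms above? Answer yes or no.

Answer: yes — both canonical forms are k ∧ k ∧ k ∧ m ∨ k ∧ k ∧ m ∧ m ∨ t(k)

Derivation:
Left:  k ∧ (k ∧ m ∧ m ∨ k ∧ k ∧ m) ∨ t(k)
  Expand products over sums:  k ∧ k ∧ m ∧ m ∨ k ∧ k ∧ k ∧ m ∨ t(k)
  Sort arguments:  k ∧ k ∧ k ∧ m ∨ k ∧ k ∧ m ∧ m ∨ t(k)
Right:  (t(k) ∨ m ∧ (k ∧ k) ∧ k) ∨ m ∧ k ∧ k ∧ m
  Merge nested applications:  t(k) ∨ k ∧ k ∧ k ∧ m ∨ k ∧ k ∧ m ∧ m
  Sort arguments:  k ∧ k ∧ k ∧ m ∨ k ∧ k ∧ m ∧ m ∨ t(k)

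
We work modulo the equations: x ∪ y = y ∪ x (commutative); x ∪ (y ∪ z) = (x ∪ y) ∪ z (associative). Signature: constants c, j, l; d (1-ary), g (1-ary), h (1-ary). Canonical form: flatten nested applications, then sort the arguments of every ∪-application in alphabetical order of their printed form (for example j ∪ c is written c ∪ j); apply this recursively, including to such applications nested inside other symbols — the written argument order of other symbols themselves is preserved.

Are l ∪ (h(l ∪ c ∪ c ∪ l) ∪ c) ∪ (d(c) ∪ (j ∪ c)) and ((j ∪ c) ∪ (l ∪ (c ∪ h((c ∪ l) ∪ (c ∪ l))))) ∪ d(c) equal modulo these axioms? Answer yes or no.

Left:  l ∪ (h(l ∪ c ∪ c ∪ l) ∪ c) ∪ (d(c) ∪ (j ∪ c))
  Flatten:  l ∪ h(l ∪ c ∪ c ∪ l) ∪ c ∪ d(c) ∪ j ∪ c
  Canonicalize subterm:  h(l ∪ c ∪ c ∪ l)  →  h(c ∪ c ∪ l ∪ l)
  Order the arguments:  c ∪ c ∪ d(c) ∪ h(c ∪ c ∪ l ∪ l) ∪ j ∪ l
Right:  ((j ∪ c) ∪ (l ∪ (c ∪ h((c ∪ l) ∪ (c ∪ l))))) ∪ d(c)
  Flatten:  j ∪ c ∪ l ∪ c ∪ h((c ∪ l) ∪ (c ∪ l)) ∪ d(c)
  Simplify inside:  h((c ∪ l) ∪ (c ∪ l))  →  h(c ∪ c ∪ l ∪ l)
  Sort:  c ∪ c ∪ d(c) ∪ h(c ∪ c ∪ l ∪ l) ∪ j ∪ l

Answer: yes — both canonical forms are c ∪ c ∪ d(c) ∪ h(c ∪ c ∪ l ∪ l) ∪ j ∪ l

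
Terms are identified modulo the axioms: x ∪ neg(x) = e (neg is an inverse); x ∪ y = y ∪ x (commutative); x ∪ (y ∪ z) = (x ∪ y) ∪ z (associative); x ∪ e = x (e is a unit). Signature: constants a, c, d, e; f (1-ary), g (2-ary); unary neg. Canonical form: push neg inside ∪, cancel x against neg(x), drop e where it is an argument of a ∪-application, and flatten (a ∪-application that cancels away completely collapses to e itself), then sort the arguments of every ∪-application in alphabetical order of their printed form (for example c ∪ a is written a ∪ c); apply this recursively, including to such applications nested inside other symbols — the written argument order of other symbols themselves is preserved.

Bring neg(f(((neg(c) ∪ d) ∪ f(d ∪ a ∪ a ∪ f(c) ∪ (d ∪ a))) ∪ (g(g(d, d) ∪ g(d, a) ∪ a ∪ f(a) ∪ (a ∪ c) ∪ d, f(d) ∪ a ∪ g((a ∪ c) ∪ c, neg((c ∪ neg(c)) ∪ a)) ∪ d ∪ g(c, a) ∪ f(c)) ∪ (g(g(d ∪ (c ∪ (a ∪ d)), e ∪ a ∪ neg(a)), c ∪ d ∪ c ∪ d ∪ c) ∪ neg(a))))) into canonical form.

Push neg inside:  distribute neg over ∪ and collapse double neg
Combine occurrences:  neg(f(d ∪ f(a ∪ a ∪ a ∪ d ∪ d ∪ f(c)) ∪ g(a ∪ a ∪ c ∪ d ∪ f(a) ∪ g(d, a) ∪ g(d, d), a ∪ d ∪ f(c) ∪ f(d) ∪ g(a ∪ c ∪ c, neg(a)) ∪ g(c, a)) ∪ g(g(a ∪ c ∪ d ∪ d, e), c ∪ c ∪ c ∪ d ∪ d) ∪ neg(a) ∪ neg(c)))

Answer: neg(f(d ∪ f(a ∪ a ∪ a ∪ d ∪ d ∪ f(c)) ∪ g(a ∪ a ∪ c ∪ d ∪ f(a) ∪ g(d, a) ∪ g(d, d), a ∪ d ∪ f(c) ∪ f(d) ∪ g(a ∪ c ∪ c, neg(a)) ∪ g(c, a)) ∪ g(g(a ∪ c ∪ d ∪ d, e), c ∪ c ∪ c ∪ d ∪ d) ∪ neg(a) ∪ neg(c)))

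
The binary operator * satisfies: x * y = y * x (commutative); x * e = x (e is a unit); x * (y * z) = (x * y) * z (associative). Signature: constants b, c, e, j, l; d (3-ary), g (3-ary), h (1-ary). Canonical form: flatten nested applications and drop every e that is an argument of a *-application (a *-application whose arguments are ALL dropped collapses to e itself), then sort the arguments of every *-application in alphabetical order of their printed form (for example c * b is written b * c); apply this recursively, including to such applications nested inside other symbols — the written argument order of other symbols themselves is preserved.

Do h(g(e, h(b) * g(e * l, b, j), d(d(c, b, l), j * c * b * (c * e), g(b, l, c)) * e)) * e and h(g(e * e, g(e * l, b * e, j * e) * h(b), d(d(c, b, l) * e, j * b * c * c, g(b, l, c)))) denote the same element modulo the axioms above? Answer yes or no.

Left:  h(g(e, h(b) * g(e * l, b, j), d(d(c, b, l), j * c * b * (c * e), g(b, l, c)) * e)) * e
  Inside:  h(g(e, h(b) * g(e * l, b, j), d(d(c, b, l), j * c * b * (c * e), g(b, l, c)) * e))  →  h(g(e, g(l, b, j) * h(b), d(d(c, b, l), b * c * c * j, g(b, l, c))))
  Unit:  drop e
  Sort:  h(g(e, g(l, b, j) * h(b), d(d(c, b, l), b * c * c * j, g(b, l, c))))
Right:  h(g(e * e, g(e * l, b * e, j * e) * h(b), d(d(c, b, l) * e, j * b * c * c, g(b, l, c))))
  Descend into:  g(e * l, b * e, j * e) * h(b)
  Inside:  g(e * l, b * e, j * e)  →  g(l, b, j)
  Sort arguments:  g(l, b, j) * h(b)
  Put back:  h(g(e, g(l, b, j) * h(b), d(d(c, b, l), b * c * c * j, g(b, l, c))))

Answer: yes — both canonical forms are h(g(e, g(l, b, j) * h(b), d(d(c, b, l), b * c * c * j, g(b, l, c))))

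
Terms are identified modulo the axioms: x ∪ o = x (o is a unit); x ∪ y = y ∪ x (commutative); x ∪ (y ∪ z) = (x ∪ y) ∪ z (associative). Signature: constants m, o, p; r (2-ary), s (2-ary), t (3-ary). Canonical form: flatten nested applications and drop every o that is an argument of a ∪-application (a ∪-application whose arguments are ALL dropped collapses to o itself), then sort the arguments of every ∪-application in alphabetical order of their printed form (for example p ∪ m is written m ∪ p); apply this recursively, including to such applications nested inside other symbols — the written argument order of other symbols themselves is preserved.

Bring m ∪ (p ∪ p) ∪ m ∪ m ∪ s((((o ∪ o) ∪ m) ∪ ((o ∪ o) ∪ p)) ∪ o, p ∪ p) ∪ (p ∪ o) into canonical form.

Un-nest:  m ∪ p ∪ p ∪ m ∪ m ∪ s((((o ∪ o) ∪ m) ∪ ((o ∪ o) ∪ p)) ∪ o, p ∪ p) ∪ p ∪ o
Simplify inside:  s((((o ∪ o) ∪ m) ∪ ((o ∪ o) ∪ p)) ∪ o, p ∪ p)  →  s(m ∪ p, p ∪ p)
Units out:  drop o
Order the arguments:  m ∪ m ∪ m ∪ p ∪ p ∪ p ∪ s(m ∪ p, p ∪ p)

Answer: m ∪ m ∪ m ∪ p ∪ p ∪ p ∪ s(m ∪ p, p ∪ p)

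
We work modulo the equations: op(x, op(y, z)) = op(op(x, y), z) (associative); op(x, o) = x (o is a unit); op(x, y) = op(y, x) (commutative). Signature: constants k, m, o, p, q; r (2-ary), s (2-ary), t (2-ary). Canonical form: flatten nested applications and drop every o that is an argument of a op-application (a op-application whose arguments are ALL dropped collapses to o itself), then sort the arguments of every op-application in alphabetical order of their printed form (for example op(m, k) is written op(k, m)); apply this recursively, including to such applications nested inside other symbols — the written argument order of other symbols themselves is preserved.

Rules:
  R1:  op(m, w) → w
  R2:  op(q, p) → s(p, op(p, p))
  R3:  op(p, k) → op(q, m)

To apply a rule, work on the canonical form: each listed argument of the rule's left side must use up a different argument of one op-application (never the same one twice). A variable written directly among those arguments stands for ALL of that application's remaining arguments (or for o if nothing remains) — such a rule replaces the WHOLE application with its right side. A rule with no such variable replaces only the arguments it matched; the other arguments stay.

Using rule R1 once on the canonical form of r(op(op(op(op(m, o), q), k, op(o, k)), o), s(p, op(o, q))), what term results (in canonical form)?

Answer: r(op(k, k, q), s(p, q))

Derivation:
Canonical form:  r(op(k, k, m, q), s(p, q))
Apply R1:  consuming m;  w := op(k, k, q)
Every leftover argument binds to the variable; the entire application is replaced.
New term:  r(op(k, k, q), s(p, q))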